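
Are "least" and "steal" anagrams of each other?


Word 1: "least" → sorted: aelst
Word 2: "steal" → sorted: aelst
Same letters? aelst == aelst
Anagram = Yes


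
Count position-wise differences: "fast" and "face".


Comparing character by character (same length = 4):
  Pos 0: 'f' vs 'f' =
  Pos 1: 'a' vs 'a' =
  Pos 2: 's' vs 'c' !=
  Pos 3: 't' vs 'e' !=
Hamming distance = 2


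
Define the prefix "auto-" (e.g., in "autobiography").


Prefix: auto-
As in: autobiography -> auto- + biography
Meaning = self


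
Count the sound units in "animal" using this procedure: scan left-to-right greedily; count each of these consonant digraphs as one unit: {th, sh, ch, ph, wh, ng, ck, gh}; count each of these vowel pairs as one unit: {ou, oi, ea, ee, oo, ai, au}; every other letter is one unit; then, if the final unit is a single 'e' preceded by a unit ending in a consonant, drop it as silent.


Word: "animal" (6 letters)
Left-to-right scan:
  (1) 'a' (letter)
  (2) 'n' (letter)
  (3) 'i' (letter)
  (4) 'm' (letter)
  (5) 'a' (letter)
  (6) 'l' (letter)
Units from scan: 6
Sound units = 6 units


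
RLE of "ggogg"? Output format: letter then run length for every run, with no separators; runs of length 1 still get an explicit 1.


String: "ggogg"
Scanning for consecutive runs:
  'g' x 2
  'o' x 1
  'g' x 2
RLE = "g2o1g2"


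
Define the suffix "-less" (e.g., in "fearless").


Suffix: -less
As in: fearless -> fear + -less
Meaning = without


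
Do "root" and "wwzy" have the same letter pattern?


Pattern of "root": [0, 1, 1, 2]
Pattern of "wwzy": [0, 0, 1, 2]
Patterns do not match
Same pattern = No


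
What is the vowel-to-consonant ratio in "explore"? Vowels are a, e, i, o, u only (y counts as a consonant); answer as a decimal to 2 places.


Word: "explore"
Vowels (a,e,i,o,u): 3
Consonants: 4
Ratio = 3/4
= 0.75


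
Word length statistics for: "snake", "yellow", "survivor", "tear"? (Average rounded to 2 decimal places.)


Lengths: "snake"=5, "yellow"=6, "survivor"=8, "tear"=4
Sum = 23, Count = 4
Average = 23/4 = 5.75
= avg=5.75, min=4, max=8


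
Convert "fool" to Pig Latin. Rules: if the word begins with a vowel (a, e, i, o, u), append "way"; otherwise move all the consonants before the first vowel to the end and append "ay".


Word: "fool"
Starts with consonant(s) → move to end, add 'ay'
Consonant cluster: "f"
Pig Latin = "oolfay"


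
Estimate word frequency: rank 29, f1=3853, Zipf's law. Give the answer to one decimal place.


Zipf's law: f(r) = f(1) / r
f(1) = 3853
f(29) = 3853 / 29
= 132.9 occurrences


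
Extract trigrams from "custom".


Word: "custom" (length 6)
Number of trigrams = 6 - 3 + 1 = 4
  Position 0: "cus"
  Position 1: "ust"
  Position 2: "sto"
  Position 3: "tom"
Trigrams = "cus", "ust", "sto", "tom"


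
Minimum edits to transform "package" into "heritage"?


Word 1: "package" (length 7)
Word 2: "heritage" (length 8)
One optimal edit sequence (insert/delete/substitute each cost 1):
  1. insert 'h'  (+1)
  2. substitute 'p' -> 'e'  (+1)
  3. substitute 'a' -> 'r'  (+1)
  4. substitute 'c' -> 'i'  (+1)
  5. substitute 'k' -> 't'  (+1)
  6. keep 'a'
  7. keep 'g'
  8. keep 'e'
Total edit operations: 5
Edit distance = 5


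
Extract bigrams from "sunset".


Word: "sunset" (length 6)
Number of bigrams = 6 - 2 + 1 = 5
  Position 0: "su"
  Position 1: "un"
  Position 2: "ns"
  Position 3: "se"
  Position 4: "et"
Bigrams = "su", "un", "ns", "se", "et"


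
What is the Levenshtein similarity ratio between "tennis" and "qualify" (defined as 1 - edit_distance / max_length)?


Word 1: "tennis" (length 6)
Word 2: "qualify" (length 7)
One optimal edit sequence:
  1. substitute 't' -> 'q'  (+1)
  2. substitute 'e' -> 'u'  (+1)
  3. substitute 'n' -> 'a'  (+1)
  4. substitute 'n' -> 'l'  (+1)
  5. keep 'i'
  6. insert 'f'  (+1)
  7. substitute 's' -> 'y'  (+1)
Edit distance = 6
Max length = max(6, 7) = 7
Similarity = 1 - 6/7
= 0.1429


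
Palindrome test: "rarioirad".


Word: "rarioirad"
Reversed: "darioirar"
Forward == Backward? rarioirad != darioirar
Palindrome = No


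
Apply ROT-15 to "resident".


Word: "resident"
Shift: 15
Each letter → (letter + shift) mod 26:
  'r' (17) + 15 = 6 → 'g'
  'e' (4) + 15 = 19 → 't'
  's' (18) + 15 = 7 → 'h'
  'i' (8) + 15 = 23 → 'x'
  'd' (3) + 15 = 18 → 's'
  'e' (4) + 15 = 19 → 't'
  'n' (13) + 15 = 2 → 'c'
  't' (19) + 15 = 8 → 'i'
Result = "gthxstci"


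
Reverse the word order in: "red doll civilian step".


Original: "red doll civilian step"
Words (1..n): red | doll | civilian | step
Reversed (n..1): step | civilian | doll | red
Result = "step civilian doll red"


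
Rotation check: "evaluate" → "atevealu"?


Word: "evaluate", Candidate: "atevealu"
Method: check if candidate is substring of word+word
"evaluateevaluate" contains "atevealu"? No
Is rotation = No


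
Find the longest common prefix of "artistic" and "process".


Word 1: "artistic"
Word 2: "process"
Comparing from start:
  Pos 0: 'a' != 'p' (stop)
LCP = "" (length 0)


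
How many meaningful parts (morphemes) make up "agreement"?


Word: "agreement"
Morphemes: agree / -ment
Each morpheme carries meaning
= 2 morphemes


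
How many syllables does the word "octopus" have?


Word: "octopus"
Syllable breakdown: oc | to | pus
Counting: 3 parts
= 3 syllables


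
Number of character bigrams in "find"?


Word: "find" (length 4)
Number of 2-grams = length - 2 + 1 = 4 - 2 + 1
= 3


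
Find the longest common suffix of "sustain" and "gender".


Word 1: "sustain"
Word 2: "gender"
Comparing from end:
  Pos -1: 'n' != 'r' (stop)
LCS = "" (length 0)


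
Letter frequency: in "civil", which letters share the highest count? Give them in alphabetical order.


Word: "civil"
Letter counts:
  'c': 1
  'i': 2
  'l': 1
  'v': 1
Maximum count = 2
Most frequent = 'i' (2 times each)


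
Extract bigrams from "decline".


Word: "decline" (length 7)
Number of bigrams = 7 - 2 + 1 = 6
  Position 0: "de"
  Position 1: "ec"
  Position 2: "cl"
  Position 3: "li"
  Position 4: "in"
  Position 5: "ne"
Bigrams = "de", "ec", "cl", "li", "in", "ne"


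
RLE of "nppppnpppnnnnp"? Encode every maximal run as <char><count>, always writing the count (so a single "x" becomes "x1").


String: "nppppnpppnnnnp"
Scanning for consecutive runs:
  'n' x 1
  'p' x 4
  'n' x 1
  'p' x 3
  'n' x 4
  'p' x 1
RLE = "n1p4n1p3n4p1"


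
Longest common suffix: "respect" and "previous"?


Word 1: "respect"
Word 2: "previous"
Comparing from end:
  Pos -1: 't' != 's' (stop)
LCS = "" (length 0)


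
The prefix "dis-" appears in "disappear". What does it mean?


Prefix: dis-
Example: disappear = dis- + appear
Meaning = not / opposite


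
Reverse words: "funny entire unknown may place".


Original: "funny entire unknown may place"
Words (1..n): funny | entire | unknown | may | place
Reversed (n..1): place | may | unknown | entire | funny
Result = "place may unknown entire funny"


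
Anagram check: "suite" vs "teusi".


Word 1: "suite" → sorted: eistu
Word 2: "teusi" → sorted: eistu
Same letters? eistu == eistu
Anagram = Yes


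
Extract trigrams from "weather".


Word: "weather" (length 7)
Number of trigrams = 7 - 3 + 1 = 5
  Position 0: "wea"
  Position 1: "eat"
  Position 2: "ath"
  Position 3: "the"
  Position 4: "her"
Trigrams = "wea", "eat", "ath", "the", "her"


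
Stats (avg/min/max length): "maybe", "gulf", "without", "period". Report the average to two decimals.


Lengths: "maybe"=5, "gulf"=4, "without"=7, "period"=6
Sum = 22, Count = 4
Average = 22/4 = 5.50
= avg=5.50, min=4, max=7


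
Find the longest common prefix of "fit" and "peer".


Word 1: "fit"
Word 2: "peer"
Comparing from start:
  Pos 0: 'f' != 'p' (stop)
LCP = "" (length 0)


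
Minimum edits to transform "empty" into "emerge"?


Word 1: "empty" (length 5)
Word 2: "emerge" (length 6)
One optimal edit sequence (insert/delete/substitute each cost 1):
  1. keep 'e'
  2. keep 'm'
  3. insert 'e'  (+1)
  4. substitute 'p' -> 'r'  (+1)
  5. substitute 't' -> 'g'  (+1)
  6. substitute 'y' -> 'e'  (+1)
Total edit operations: 4
Edit distance = 4


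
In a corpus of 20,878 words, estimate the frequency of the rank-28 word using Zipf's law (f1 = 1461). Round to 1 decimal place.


Zipf's law: f(r) = f(1) / r
f(1) = 1461
f(28) = 1461 / 28
= 52.2 occurrences


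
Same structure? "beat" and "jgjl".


Pattern of "beat": [0, 1, 2, 3]
Pattern of "jgjl": [0, 1, 0, 2]
Patterns do not match
Same pattern = No


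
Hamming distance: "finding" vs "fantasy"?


Comparing character by character (same length = 7):
  Pos 0: 'f' vs 'f' =
  Pos 1: 'i' vs 'a' !=
  Pos 2: 'n' vs 'n' =
  Pos 3: 'd' vs 't' !=
  Pos 4: 'i' vs 'a' !=
  Pos 5: 'n' vs 's' !=
  Pos 6: 'g' vs 'y' !=
Hamming distance = 5


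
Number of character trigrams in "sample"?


Word: "sample" (length 6)
Number of 3-grams = length - 3 + 1 = 6 - 3 + 1
= 4


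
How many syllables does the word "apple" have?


Word: "apple"
Syllable breakdown: ap · ple
Counting: 2 parts
= 2 syllables


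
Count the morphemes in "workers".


Word: "workers"
Morphemes: work + -er + -s
Each morpheme carries meaning
= 3 morphemes


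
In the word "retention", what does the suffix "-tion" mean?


Suffix: -tion
As in: retention -> retain + -tion, with a spelling change
Meaning = act or process


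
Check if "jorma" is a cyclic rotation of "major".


Word: "major", Candidate: "jorma"
Method: check if candidate is substring of word+word
"majormajor" contains "jorma"? Yes
Is rotation = Yes


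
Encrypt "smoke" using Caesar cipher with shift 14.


Word: "smoke"
Shift: 14
Each letter → (letter + shift) mod 26:
  's' (18) + 14 = 6 → 'g'
  'm' (12) + 14 = 0 → 'a'
  'o' (14) + 14 = 2 → 'c'
  'k' (10) + 14 = 24 → 'y'
  'e' (4) + 14 = 18 → 's'
Result = "gacys"


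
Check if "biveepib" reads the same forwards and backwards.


Word: "biveepib"
Reversed: "bipeevib"
Forward == Backward? biveepib != bipeevib
Palindrome = No


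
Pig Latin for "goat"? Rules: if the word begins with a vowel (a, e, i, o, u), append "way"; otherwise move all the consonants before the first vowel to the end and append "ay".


Word: "goat"
Starts with consonant(s) → move to end, add 'ay'
Consonant cluster: "g"
Pig Latin = "oatgay"


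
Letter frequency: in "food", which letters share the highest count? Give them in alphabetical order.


Word: "food"
Letter counts:
  'd': 1
  'f': 1
  'o': 2
Maximum count = 2
Most frequent = 'o' (2 times each)


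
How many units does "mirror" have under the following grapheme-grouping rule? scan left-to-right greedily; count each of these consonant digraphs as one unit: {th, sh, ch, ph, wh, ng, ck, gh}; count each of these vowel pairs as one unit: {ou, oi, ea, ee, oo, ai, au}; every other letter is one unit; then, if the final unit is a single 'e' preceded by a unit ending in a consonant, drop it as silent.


Word: "mirror" (6 letters)
Left-to-right scan:
  [1] 'm' (letter)
  [2] 'i' (letter)
  [3] 'r' (letter)
  [4] 'r' (letter)
  [5] 'o' (letter)
  [6] 'r' (letter)
Units from scan: 6
Sound units = 6 units


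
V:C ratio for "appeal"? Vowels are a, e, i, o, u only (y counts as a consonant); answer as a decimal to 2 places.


Word: "appeal"
Vowels (a,e,i,o,u): 3
Consonants: 3
Ratio = 3/3
= 1.00


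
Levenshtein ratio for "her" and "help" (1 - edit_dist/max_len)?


Word 1: "her" (length 3)
Word 2: "help" (length 4)
One optimal edit sequence:
  1. keep 'h'
  2. keep 'e'
  3. insert 'l'  (+1)
  4. substitute 'r' -> 'p'  (+1)
Edit distance = 2
Max length = max(3, 4) = 4
Similarity = 1 - 2/4
= 0.5000


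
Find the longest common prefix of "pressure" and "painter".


Word 1: "pressure"
Word 2: "painter"
Comparing from start:
  Pos 0: 'p' == 'p'
  Pos 1: 'r' != 'a' (stop)
LCP = "p" (length 1)


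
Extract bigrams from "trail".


Word: "trail" (length 5)
Number of bigrams = 5 - 2 + 1 = 4
  Position 0: "tr"
  Position 1: "ra"
  Position 2: "ai"
  Position 3: "il"
Bigrams = "tr", "ra", "ai", "il"


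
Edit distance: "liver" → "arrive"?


Word 1: "liver" (length 5)
Word 2: "arrive" (length 6)
One optimal edit sequence (insert/delete/substitute each cost 1):
  1. insert 'a'  (+1)
  2. insert 'r'  (+1)
  3. substitute 'l' -> 'r'  (+1)
  4. keep 'i'
  5. keep 'v'
  6. keep 'e'
  7. delete 'r'  (+1)
Total edit operations: 4
Edit distance = 4


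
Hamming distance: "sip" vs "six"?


Comparing character by character (same length = 3):
  Pos 0: 's' vs 's' =
  Pos 1: 'i' vs 'i' =
  Pos 2: 'p' vs 'x' !=
Hamming distance = 1


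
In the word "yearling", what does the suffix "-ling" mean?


Suffix: -ling
As in: yearling -> year + -ling
Meaning = small / young


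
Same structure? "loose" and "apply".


Pattern of "loose": [0, 1, 1, 2, 3]
Pattern of "apply": [0, 1, 1, 2, 3]
Patterns match
Same pattern = Yes


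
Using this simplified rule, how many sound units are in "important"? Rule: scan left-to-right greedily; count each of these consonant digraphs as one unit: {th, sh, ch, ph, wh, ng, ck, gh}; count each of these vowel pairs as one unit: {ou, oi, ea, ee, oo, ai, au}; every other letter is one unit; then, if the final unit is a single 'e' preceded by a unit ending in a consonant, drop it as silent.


Word: "important" (9 letters)
Left-to-right scan:
  [1] 'i' (letter)
  [2] 'm' (letter)
  [3] 'p' (letter)
  [4] 'o' (letter)
  [5] 'r' (letter)
  [6] 't' (letter)
  [7] 'a' (letter)
  [8] 'n' (letter)
  [9] 't' (letter)
Units from scan: 9
Sound units = 9 units


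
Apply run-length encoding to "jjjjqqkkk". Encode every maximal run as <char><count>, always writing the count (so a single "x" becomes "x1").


String: "jjjjqqkkk"
Scanning for consecutive runs:
  'j' x 4
  'q' x 2
  'k' x 3
RLE = "j4q2k3"


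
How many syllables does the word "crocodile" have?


Word: "crocodile"
Syllable breakdown: croc / o / dile
Counting: 3 parts
= 3 syllables


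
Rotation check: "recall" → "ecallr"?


Word: "recall", Candidate: "ecallr"
Method: check if candidate is substring of word+word
"recallrecall" contains "ecallr"? Yes
Is rotation = Yes


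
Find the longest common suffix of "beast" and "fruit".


Word 1: "beast"
Word 2: "fruit"
Comparing from end:
  Pos -1: 't' == 't'
  Pos -2: 's' != 'i' (stop)
LCS = "t" (length 1)


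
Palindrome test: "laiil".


Word: "laiil"
Reversed: "liial"
Forward == Backward? laiil != liial
Palindrome = No


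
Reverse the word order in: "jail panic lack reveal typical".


Original: "jail panic lack reveal typical"
Words (1..n): jail | panic | lack | reveal | typical
Reversed (n..1): typical | reveal | lack | panic | jail
Result = "typical reveal lack panic jail"


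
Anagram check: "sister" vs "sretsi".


Word 1: "sister" → sorted: eirsst
Word 2: "sretsi" → sorted: eirsst
Same letters? eirsst == eirsst
Anagram = Yes


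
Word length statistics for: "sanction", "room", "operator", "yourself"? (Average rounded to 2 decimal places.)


Lengths: "sanction"=8, "room"=4, "operator"=8, "yourself"=8
Sum = 28, Count = 4
Average = 28/4 = 7.00
= avg=7.00, min=4, max=8


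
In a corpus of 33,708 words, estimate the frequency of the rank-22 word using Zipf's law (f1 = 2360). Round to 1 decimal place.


Zipf's law: f(r) = f(1) / r
f(1) = 2360
f(22) = 2360 / 22
= 107.3 occurrences


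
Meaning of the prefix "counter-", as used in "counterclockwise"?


Prefix: counter-
Example: counterclockwise (counter- + clockwise)
Meaning = against / opposite


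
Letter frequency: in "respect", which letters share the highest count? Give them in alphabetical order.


Word: "respect"
Letter counts:
  'c': 1
  'e': 2
  'p': 1
  'r': 1
  's': 1
  't': 1
Maximum count = 2
Most frequent = 'e' (2 times each)


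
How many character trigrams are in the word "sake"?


Word: "sake" (length 4)
Number of 3-grams = length - 3 + 1 = 4 - 3 + 1
= 2


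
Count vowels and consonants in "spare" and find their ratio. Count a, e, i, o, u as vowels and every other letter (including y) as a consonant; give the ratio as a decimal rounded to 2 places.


Word: "spare"
Vowels (a,e,i,o,u): 2
Consonants: 3
Ratio = 2/3
= 0.67


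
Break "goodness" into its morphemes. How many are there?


Word: "goodness"
Morphemes: good + -ness
Each morpheme carries meaning
= 2 morphemes


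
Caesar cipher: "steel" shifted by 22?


Word: "steel"
Shift: 22
Each letter → (letter + shift) mod 26:
  's' (18) + 22 = 14 → 'o'
  't' (19) + 22 = 15 → 'p'
  'e' (4) + 22 = 0 → 'a'
  'e' (4) + 22 = 0 → 'a'
  'l' (11) + 22 = 7 → 'h'
Result = "opaah"


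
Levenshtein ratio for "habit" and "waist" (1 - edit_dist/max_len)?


Word 1: "habit" (length 5)
Word 2: "waist" (length 5)
One optimal edit sequence:
  1. substitute 'h' -> 'w'  (+1)
  2. keep 'a'
  3. substitute 'b' -> 'i'  (+1)
  4. substitute 'i' -> 's'  (+1)
  5. keep 't'
Edit distance = 3
Max length = max(5, 5) = 5
Similarity = 1 - 3/5
= 0.4000


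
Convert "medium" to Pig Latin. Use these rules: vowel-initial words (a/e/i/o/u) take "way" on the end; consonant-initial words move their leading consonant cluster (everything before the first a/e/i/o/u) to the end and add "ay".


Word: "medium"
Starts with consonant(s) → move to end, add 'ay'
Consonant cluster: "m"
Pig Latin = "ediummay"


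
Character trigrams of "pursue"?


Word: "pursue" (length 6)
Number of trigrams = 6 - 3 + 1 = 4
  Position 0: "pur"
  Position 1: "urs"
  Position 2: "rsu"
  Position 3: "sue"
Trigrams = "pur", "urs", "rsu", "sue"


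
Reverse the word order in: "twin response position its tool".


Original: "twin response position its tool"
Words (1..n): twin | response | position | its | tool
Reversed (n..1): tool | its | position | response | twin
Result = "tool its position response twin"


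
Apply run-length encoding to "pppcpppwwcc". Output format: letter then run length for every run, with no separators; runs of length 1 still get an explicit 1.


String: "pppcpppwwcc"
Scanning for consecutive runs:
  'p' x 3
  'c' x 1
  'p' x 3
  'w' x 2
  'c' x 2
RLE = "p3c1p3w2c2"


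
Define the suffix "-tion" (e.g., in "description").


Suffix: -tion
As in: description -> describe + -tion, with a spelling change
Meaning = act or process


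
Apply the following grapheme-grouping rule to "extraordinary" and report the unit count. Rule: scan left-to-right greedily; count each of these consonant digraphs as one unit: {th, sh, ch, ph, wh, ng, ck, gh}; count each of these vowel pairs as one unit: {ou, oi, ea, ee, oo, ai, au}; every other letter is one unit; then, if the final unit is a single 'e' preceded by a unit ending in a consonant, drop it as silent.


Word: "extraordinary" (13 letters)
Left-to-right scan:
  1. 'e' (letter)
  2. 'x' (letter)
  3. 't' (letter)
  4. 'r' (letter)
  5. 'a' (letter)
  6. 'o' (letter)
  7. 'r' (letter)
  8. 'd' (letter)
  9. 'i' (letter)
  10. 'n' (letter)
  11. 'a' (letter)
  12. 'r' (letter)
  13. 'y' (letter)
Units from scan: 13
Sound units = 13 units


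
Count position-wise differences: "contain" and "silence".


Comparing character by character (same length = 7):
  Pos 0: 'c' vs 's' !=
  Pos 1: 'o' vs 'i' !=
  Pos 2: 'n' vs 'l' !=
  Pos 3: 't' vs 'e' !=
  Pos 4: 'a' vs 'n' !=
  Pos 5: 'i' vs 'c' !=
  Pos 6: 'n' vs 'e' !=
Hamming distance = 7


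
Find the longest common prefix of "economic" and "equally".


Word 1: "economic"
Word 2: "equally"
Comparing from start:
  Pos 0: 'e' == 'e'
  Pos 1: 'c' != 'q' (stop)
LCP = "e" (length 1)


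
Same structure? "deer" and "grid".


Pattern of "deer": [0, 1, 1, 2]
Pattern of "grid": [0, 1, 2, 3]
Patterns do not match
Same pattern = No


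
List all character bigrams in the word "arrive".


Word: "arrive" (length 6)
Number of bigrams = 6 - 2 + 1 = 5
  Position 0: "ar"
  Position 1: "rr"
  Position 2: "ri"
  Position 3: "iv"
  Position 4: "ve"
Bigrams = "ar", "rr", "ri", "iv", "ve"


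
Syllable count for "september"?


Word: "september"
Syllable breakdown: sep · tem · ber
Counting: 3 parts
= 3 syllables


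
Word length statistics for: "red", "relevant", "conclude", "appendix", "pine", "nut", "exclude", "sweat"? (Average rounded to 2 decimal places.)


Lengths: "red"=3, "relevant"=8, "conclude"=8, "appendix"=8, "pine"=4, "nut"=3, "exclude"=7, "sweat"=5
Sum = 46, Count = 8
Average = 46/8 = 5.75
= avg=5.75, min=3, max=8


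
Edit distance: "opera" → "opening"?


Word 1: "opera" (length 5)
Word 2: "opening" (length 7)
One optimal edit sequence (insert/delete/substitute each cost 1):
  1. keep 'o'
  2. keep 'p'
  3. keep 'e'
  4. insert 'n'  (+1)
  5. insert 'i'  (+1)
  6. substitute 'r' -> 'n'  (+1)
  7. substitute 'a' -> 'g'  (+1)
Total edit operations: 4
Edit distance = 4


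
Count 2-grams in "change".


Word: "change" (length 6)
Number of 2-grams = length - 2 + 1 = 6 - 2 + 1
= 5


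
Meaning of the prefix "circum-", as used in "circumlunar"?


Prefix: circum-
Example: circumlunar (circum- + lunar)
Meaning = around


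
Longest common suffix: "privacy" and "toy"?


Word 1: "privacy"
Word 2: "toy"
Comparing from end:
  Pos -1: 'y' == 'y'
  Pos -2: 'c' != 'o' (stop)
LCS = "y" (length 1)


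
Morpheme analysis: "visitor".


Word: "visitor"
Morphemes: visit | -or
Each morpheme carries meaning
= 2 morphemes


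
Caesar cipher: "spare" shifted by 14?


Word: "spare"
Shift: 14
Each letter → (letter + shift) mod 26:
  's' (18) + 14 = 6 → 'g'
  'p' (15) + 14 = 3 → 'd'
  'a' (0) + 14 = 14 → 'o'
  'r' (17) + 14 = 5 → 'f'
  'e' (4) + 14 = 18 → 's'
Result = "gdofs"


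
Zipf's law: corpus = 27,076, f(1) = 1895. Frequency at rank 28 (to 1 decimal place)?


Zipf's law: f(r) = f(1) / r
f(1) = 1895
f(28) = 1895 / 28
= 67.7 occurrences


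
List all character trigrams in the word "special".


Word: "special" (length 7)
Number of trigrams = 7 - 3 + 1 = 5
  Position 0: "spe"
  Position 1: "pec"
  Position 2: "eci"
  Position 3: "cia"
  Position 4: "ial"
Trigrams = "spe", "pec", "eci", "cia", "ial"


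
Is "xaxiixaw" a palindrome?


Word: "xaxiixaw"
Reversed: "waxiixax"
Forward == Backward? xaxiixaw != waxiixax
Palindrome = No


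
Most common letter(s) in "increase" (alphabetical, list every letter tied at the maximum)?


Word: "increase"
Letter counts:
  'a': 1
  'c': 1
  'e': 2
  'i': 1
  'n': 1
  'r': 1
  's': 1
Maximum count = 2
Most frequent = 'e' (2 times each)


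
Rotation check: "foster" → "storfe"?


Word: "foster", Candidate: "storfe"
Method: check if candidate is substring of word+word
"fosterfoster" contains "storfe"? No
Is rotation = No


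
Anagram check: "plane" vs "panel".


Word 1: "plane" → sorted: aelnp
Word 2: "panel" → sorted: aelnp
Same letters? aelnp == aelnp
Anagram = Yes


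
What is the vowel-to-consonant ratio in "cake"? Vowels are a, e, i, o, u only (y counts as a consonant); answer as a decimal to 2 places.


Word: "cake"
Vowels (a,e,i,o,u): 2
Consonants: 2
Ratio = 2/2
= 1.00


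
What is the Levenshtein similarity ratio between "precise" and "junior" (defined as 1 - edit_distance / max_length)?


Word 1: "precise" (length 7)
Word 2: "junior" (length 6)
One optimal edit sequence:
  1. delete 'p'  (+1)
  2. substitute 'r' -> 'j'  (+1)
  3. substitute 'e' -> 'u'  (+1)
  4. substitute 'c' -> 'n'  (+1)
  5. keep 'i'
  6. substitute 's' -> 'o'  (+1)
  7. substitute 'e' -> 'r'  (+1)
Edit distance = 6
Max length = max(7, 6) = 7
Similarity = 1 - 6/7
= 0.1429


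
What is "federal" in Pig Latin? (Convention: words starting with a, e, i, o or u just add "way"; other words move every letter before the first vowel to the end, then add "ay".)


Word: "federal"
Starts with consonant(s) → move to end, add 'ay'
Consonant cluster: "f"
Pig Latin = "ederalfay"


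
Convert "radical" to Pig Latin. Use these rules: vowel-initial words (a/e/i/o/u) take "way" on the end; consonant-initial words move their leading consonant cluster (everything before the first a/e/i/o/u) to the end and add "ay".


Word: "radical"
Starts with consonant(s) → move to end, add 'ay'
Consonant cluster: "r"
Pig Latin = "adicalray"


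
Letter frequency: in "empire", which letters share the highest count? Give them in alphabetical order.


Word: "empire"
Letter counts:
  'e': 2
  'i': 1
  'm': 1
  'p': 1
  'r': 1
Maximum count = 2
Most frequent = 'e' (2 times each)


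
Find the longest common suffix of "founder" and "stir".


Word 1: "founder"
Word 2: "stir"
Comparing from end:
  Pos -1: 'r' == 'r'
  Pos -2: 'e' != 'i' (stop)
LCS = "r" (length 1)


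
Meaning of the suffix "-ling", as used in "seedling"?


Suffix: -ling
Example: seedling (seed + -ling)
Meaning = small / young


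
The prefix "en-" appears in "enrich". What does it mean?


Prefix: en-
As in: enrich -> en- + rich
Meaning = cause to / put into


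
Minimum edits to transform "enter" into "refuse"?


Word 1: "enter" (length 5)
Word 2: "refuse" (length 6)
One optimal edit sequence (insert/delete/substitute each cost 1):
  1. insert 'r'  (+1)
  2. keep 'e'
  3. substitute 'n' -> 'f'  (+1)
  4. substitute 't' -> 'u'  (+1)
  5. substitute 'e' -> 's'  (+1)
  6. substitute 'r' -> 'e'  (+1)
Total edit operations: 5
Edit distance = 5


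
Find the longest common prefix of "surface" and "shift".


Word 1: "surface"
Word 2: "shift"
Comparing from start:
  Pos 0: 's' == 's'
  Pos 1: 'u' != 'h' (stop)
LCP = "s" (length 1)


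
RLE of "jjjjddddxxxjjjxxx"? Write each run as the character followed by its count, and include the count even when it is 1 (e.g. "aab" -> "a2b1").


String: "jjjjddddxxxjjjxxx"
Scanning for consecutive runs:
  'j' x 4
  'd' x 4
  'x' x 3
  'j' x 3
  'x' x 3
RLE = "j4d4x3j3x3"


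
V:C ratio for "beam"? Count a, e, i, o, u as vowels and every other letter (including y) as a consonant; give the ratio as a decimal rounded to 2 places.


Word: "beam"
Vowels (a,e,i,o,u): 2
Consonants: 2
Ratio = 2/2
= 1.00


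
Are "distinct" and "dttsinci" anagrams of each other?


Word 1: "distinct" → sorted: cdiinstt
Word 2: "dttsinci" → sorted: cdiinstt
Same letters? cdiinstt == cdiinstt
Anagram = Yes


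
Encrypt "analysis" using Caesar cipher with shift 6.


Word: "analysis"
Shift: 6
Each letter → (letter + shift) mod 26:
  'a' (0) + 6 = 6 → 'g'
  'n' (13) + 6 = 19 → 't'
  'a' (0) + 6 = 6 → 'g'
  'l' (11) + 6 = 17 → 'r'
  'y' (24) + 6 = 4 → 'e'
  's' (18) + 6 = 24 → 'y'
  'i' (8) + 6 = 14 → 'o'
  's' (18) + 6 = 24 → 'y'
Result = "gtgreyoy"


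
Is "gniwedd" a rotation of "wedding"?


Word: "wedding", Candidate: "gniwedd"
Method: check if candidate is substring of word+word
"weddingwedding" contains "gniwedd"? No
Is rotation = No


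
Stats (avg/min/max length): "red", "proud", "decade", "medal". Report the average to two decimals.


Lengths: "red"=3, "proud"=5, "decade"=6, "medal"=5
Sum = 19, Count = 4
Average = 19/4 = 4.75
= avg=4.75, min=3, max=6


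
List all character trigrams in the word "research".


Word: "research" (length 8)
Number of trigrams = 8 - 3 + 1 = 6
  Position 0: "res"
  Position 1: "ese"
  Position 2: "sea"
  Position 3: "ear"
  Position 4: "arc"
  Position 5: "rch"
Trigrams = "res", "ese", "sea", "ear", "arc", "rch"


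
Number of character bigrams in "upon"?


Word: "upon" (length 4)
Number of 2-grams = length - 2 + 1 = 4 - 2 + 1
= 3


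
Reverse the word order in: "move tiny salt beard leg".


Original: "move tiny salt beard leg"
Words (1..n): move | tiny | salt | beard | leg
Reversed (n..1): leg | beard | salt | tiny | move
Result = "leg beard salt tiny move"


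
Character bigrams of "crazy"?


Word: "crazy" (length 5)
Number of bigrams = 5 - 2 + 1 = 4
  Position 0: "cr"
  Position 1: "ra"
  Position 2: "az"
  Position 3: "zy"
Bigrams = "cr", "ra", "az", "zy"


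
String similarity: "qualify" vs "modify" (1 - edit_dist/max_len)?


Word 1: "qualify" (length 7)
Word 2: "modify" (length 6)
One optimal edit sequence:
  1. delete 'q'  (+1)
  2. substitute 'u' -> 'm'  (+1)
  3. substitute 'a' -> 'o'  (+1)
  4. substitute 'l' -> 'd'  (+1)
  5. keep 'i'
  6. keep 'f'
  7. keep 'y'
Edit distance = 4
Max length = max(7, 6) = 7
Similarity = 1 - 4/7
= 0.4286


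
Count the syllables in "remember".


Word: "remember"
Syllable breakdown: re / mem / ber
Counting: 3 parts
= 3 syllables


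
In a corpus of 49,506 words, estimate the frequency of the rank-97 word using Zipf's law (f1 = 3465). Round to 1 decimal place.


Zipf's law: f(r) = f(1) / r
f(1) = 3465
f(97) = 3465 / 97
= 35.7 occurrences


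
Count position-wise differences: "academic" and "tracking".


Comparing character by character (same length = 8):
  Pos 0: 'a' vs 't' !=
  Pos 1: 'c' vs 'r' !=
  Pos 2: 'a' vs 'a' =
  Pos 3: 'd' vs 'c' !=
  Pos 4: 'e' vs 'k' !=
  Pos 5: 'm' vs 'i' !=
  Pos 6: 'i' vs 'n' !=
  Pos 7: 'c' vs 'g' !=
Hamming distance = 7


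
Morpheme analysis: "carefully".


Word: "carefully"
Morphemes: care / -ful / -ly
Each morpheme carries meaning
= 3 morphemes


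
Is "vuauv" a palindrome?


Word: "vuauv"
Reversed: "vuauv"
Forward == Backward? vuauv == vuauv
Palindrome = Yes


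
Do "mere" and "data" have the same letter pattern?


Pattern of "mere": [0, 1, 2, 1]
Pattern of "data": [0, 1, 2, 1]
Patterns match
Same pattern = Yes


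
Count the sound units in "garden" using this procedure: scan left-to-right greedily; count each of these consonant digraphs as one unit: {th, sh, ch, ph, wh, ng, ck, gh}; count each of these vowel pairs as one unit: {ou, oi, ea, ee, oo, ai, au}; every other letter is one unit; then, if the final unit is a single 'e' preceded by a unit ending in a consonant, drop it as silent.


Word: "garden" (6 letters)
Left-to-right scan:
  1. 'g' (letter)
  2. 'a' (letter)
  3. 'r' (letter)
  4. 'd' (letter)
  5. 'e' (letter)
  6. 'n' (letter)
Units from scan: 6
Sound units = 6 units


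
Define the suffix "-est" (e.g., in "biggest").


Suffix: -est
Example: biggest = big + -est, with a spelling change
Meaning = most


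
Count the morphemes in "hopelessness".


Word: "hopelessness"
Morphemes: hope | -less | -ness
Each morpheme carries meaning
= 3 morphemes


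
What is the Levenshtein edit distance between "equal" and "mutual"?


Word 1: "equal" (length 5)
Word 2: "mutual" (length 6)
One optimal edit sequence (insert/delete/substitute each cost 1):
  1. insert 'm'  (+1)
  2. substitute 'e' -> 'u'  (+1)
  3. substitute 'q' -> 't'  (+1)
  4. keep 'u'
  5. keep 'a'
  6. keep 'l'
Total edit operations: 3
Edit distance = 3


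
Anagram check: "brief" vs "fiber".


Word 1: "brief" → sorted: befir
Word 2: "fiber" → sorted: befir
Same letters? befir == befir
Anagram = Yes


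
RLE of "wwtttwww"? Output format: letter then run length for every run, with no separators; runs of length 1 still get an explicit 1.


String: "wwtttwww"
Scanning for consecutive runs:
  'w' x 2
  't' x 3
  'w' x 3
RLE = "w2t3w3"


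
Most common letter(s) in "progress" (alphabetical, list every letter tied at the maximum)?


Word: "progress"
Letter counts:
  'e': 1
  'g': 1
  'o': 1
  'p': 1
  'r': 2
  's': 2
Maximum count = 2
Most frequent = 'r', 's' (2 times each)


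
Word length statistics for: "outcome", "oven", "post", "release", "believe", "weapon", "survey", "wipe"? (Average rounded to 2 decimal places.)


Lengths: "outcome"=7, "oven"=4, "post"=4, "release"=7, "believe"=7, "weapon"=6, "survey"=6, "wipe"=4
Sum = 45, Count = 8
Average = 45/8 = 5.63
= avg=5.63, min=4, max=7


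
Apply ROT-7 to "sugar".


Word: "sugar"
Shift: 7
Each letter → (letter + shift) mod 26:
  's' (18) + 7 = 25 → 'z'
  'u' (20) + 7 = 1 → 'b'
  'g' (6) + 7 = 13 → 'n'
  'a' (0) + 7 = 7 → 'h'
  'r' (17) + 7 = 24 → 'y'
Result = "zbnhy"


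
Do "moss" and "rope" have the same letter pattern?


Pattern of "moss": [0, 1, 2, 2]
Pattern of "rope": [0, 1, 2, 3]
Patterns do not match
Same pattern = No


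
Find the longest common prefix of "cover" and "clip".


Word 1: "cover"
Word 2: "clip"
Comparing from start:
  Pos 0: 'c' == 'c'
  Pos 1: 'o' != 'l' (stop)
LCP = "c" (length 1)


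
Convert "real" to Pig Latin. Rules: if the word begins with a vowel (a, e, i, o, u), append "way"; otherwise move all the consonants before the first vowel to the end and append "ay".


Word: "real"
Starts with consonant(s) → move to end, add 'ay'
Consonant cluster: "r"
Pig Latin = "ealray"


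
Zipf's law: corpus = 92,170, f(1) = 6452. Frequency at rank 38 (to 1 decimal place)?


Zipf's law: f(r) = f(1) / r
f(1) = 6452
f(38) = 6452 / 38
= 169.8 occurrences


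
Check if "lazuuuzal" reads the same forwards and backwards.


Word: "lazuuuzal"
Reversed: "lazuuuzal"
Forward == Backward? lazuuuzal == lazuuuzal
Palindrome = Yes


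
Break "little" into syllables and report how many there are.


Word: "little"
Syllable breakdown: lit | tle
Counting: 2 parts
= 2 syllables


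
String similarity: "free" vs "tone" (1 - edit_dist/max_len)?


Word 1: "free" (length 4)
Word 2: "tone" (length 4)
One optimal edit sequence:
  1. substitute 'f' -> 't'  (+1)
  2. substitute 'r' -> 'o'  (+1)
  3. substitute 'e' -> 'n'  (+1)
  4. keep 'e'
Edit distance = 3
Max length = max(4, 4) = 4
Similarity = 1 - 3/4
= 0.2500


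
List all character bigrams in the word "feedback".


Word: "feedback" (length 8)
Number of bigrams = 8 - 2 + 1 = 7
  Position 0: "fe"
  Position 1: "ee"
  Position 2: "ed"
  Position 3: "db"
  Position 4: "ba"
  Position 5: "ac"
  Position 6: "ck"
Bigrams = "fe", "ee", "ed", "db", "ba", "ac", "ck"


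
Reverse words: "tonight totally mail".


Original: "tonight totally mail"
Words (1..n): tonight | totally | mail
Reversed (n..1): mail | totally | tonight
Result = "mail totally tonight"


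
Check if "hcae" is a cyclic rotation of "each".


Word: "each", Candidate: "hcae"
Method: check if candidate is substring of word+word
"eacheach" contains "hcae"? No
Is rotation = No


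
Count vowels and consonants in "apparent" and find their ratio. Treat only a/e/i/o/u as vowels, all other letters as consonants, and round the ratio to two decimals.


Word: "apparent"
Vowels (a,e,i,o,u): 3
Consonants: 5
Ratio = 3/5
= 0.60


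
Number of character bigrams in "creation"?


Word: "creation" (length 8)
Number of 2-grams = length - 2 + 1 = 8 - 2 + 1
= 7


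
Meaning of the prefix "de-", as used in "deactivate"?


Prefix: de-
Example: deactivate (de- + activate)
Meaning = remove / reverse


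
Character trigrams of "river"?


Word: "river" (length 5)
Number of trigrams = 5 - 3 + 1 = 3
  Position 0: "riv"
  Position 1: "ive"
  Position 2: "ver"
Trigrams = "riv", "ive", "ver"


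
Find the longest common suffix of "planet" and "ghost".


Word 1: "planet"
Word 2: "ghost"
Comparing from end:
  Pos -1: 't' == 't'
  Pos -2: 'e' != 's' (stop)
LCS = "t" (length 1)


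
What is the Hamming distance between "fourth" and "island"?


Comparing character by character (same length = 6):
  Pos 0: 'f' vs 'i' !=
  Pos 1: 'o' vs 's' !=
  Pos 2: 'u' vs 'l' !=
  Pos 3: 'r' vs 'a' !=
  Pos 4: 't' vs 'n' !=
  Pos 5: 'h' vs 'd' !=
Hamming distance = 6


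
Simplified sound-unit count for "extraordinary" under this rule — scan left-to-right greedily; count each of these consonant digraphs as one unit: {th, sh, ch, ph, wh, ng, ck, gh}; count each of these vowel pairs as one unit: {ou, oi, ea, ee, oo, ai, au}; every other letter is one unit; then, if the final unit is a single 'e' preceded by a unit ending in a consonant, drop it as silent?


Word: "extraordinary" (13 letters)
Left-to-right scan:
  [1] 'e' (letter)
  [2] 'x' (letter)
  [3] 't' (letter)
  [4] 'r' (letter)
  [5] 'a' (letter)
  [6] 'o' (letter)
  [7] 'r' (letter)
  [8] 'd' (letter)
  [9] 'i' (letter)
  [10] 'n' (letter)
  [11] 'a' (letter)
  [12] 'r' (letter)
  [13] 'y' (letter)
Units from scan: 13
Sound units = 13 units


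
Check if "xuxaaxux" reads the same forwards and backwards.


Word: "xuxaaxux"
Reversed: "xuxaaxux"
Forward == Backward? xuxaaxux == xuxaaxux
Palindrome = Yes


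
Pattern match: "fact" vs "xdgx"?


Pattern of "fact": [0, 1, 2, 3]
Pattern of "xdgx": [0, 1, 2, 0]
Patterns do not match
Same pattern = No


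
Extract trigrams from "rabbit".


Word: "rabbit" (length 6)
Number of trigrams = 6 - 3 + 1 = 4
  Position 0: "rab"
  Position 1: "abb"
  Position 2: "bbi"
  Position 3: "bit"
Trigrams = "rab", "abb", "bbi", "bit"


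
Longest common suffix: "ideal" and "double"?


Word 1: "ideal"
Word 2: "double"
Comparing from end:
  Pos -1: 'l' != 'e' (stop)
LCS = "" (length 0)


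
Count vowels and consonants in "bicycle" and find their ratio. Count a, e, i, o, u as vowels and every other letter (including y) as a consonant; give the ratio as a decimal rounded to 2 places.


Word: "bicycle"
Vowels (a,e,i,o,u): 2
Consonants: 5
Ratio = 2/5
= 0.40


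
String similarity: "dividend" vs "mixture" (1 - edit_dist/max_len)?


Word 1: "dividend" (length 8)
Word 2: "mixture" (length 7)
One optimal edit sequence:
  1. substitute 'd' -> 'm'  (+1)
  2. keep 'i'
  3. delete 'v'  (+1)
  4. substitute 'i' -> 'x'  (+1)
  5. substitute 'd' -> 't'  (+1)
  6. substitute 'e' -> 'u'  (+1)
  7. substitute 'n' -> 'r'  (+1)
  8. substitute 'd' -> 'e'  (+1)
Edit distance = 7
Max length = max(8, 7) = 8
Similarity = 1 - 7/8
= 0.1250


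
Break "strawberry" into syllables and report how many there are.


Word: "strawberry"
Syllable breakdown: straw-ber-ry
Counting: 3 parts
= 3 syllables


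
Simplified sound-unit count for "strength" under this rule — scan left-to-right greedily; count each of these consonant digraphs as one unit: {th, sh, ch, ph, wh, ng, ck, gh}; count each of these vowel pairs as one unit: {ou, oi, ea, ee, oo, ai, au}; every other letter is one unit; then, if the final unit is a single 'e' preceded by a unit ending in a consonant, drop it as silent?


Word: "strength" (8 letters)
Left-to-right scan:
  [1] 's' (letter)
  [2] 't' (letter)
  [3] 'r' (letter)
  [4] 'e' (letter)
  [5] 'ng' (digraph)
  [6] 'th' (digraph)
Units from scan: 6
Sound units = 6 units


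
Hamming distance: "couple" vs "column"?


Comparing character by character (same length = 6):
  Pos 0: 'c' vs 'c' =
  Pos 1: 'o' vs 'o' =
  Pos 2: 'u' vs 'l' !=
  Pos 3: 'p' vs 'u' !=
  Pos 4: 'l' vs 'm' !=
  Pos 5: 'e' vs 'n' !=
Hamming distance = 4


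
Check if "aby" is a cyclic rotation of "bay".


Word: "bay", Candidate: "aby"
Method: check if candidate is substring of word+word
"baybay" contains "aby"? No
Is rotation = No


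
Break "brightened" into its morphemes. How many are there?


Word: "brightened"
Morphemes: bright | -en | -ed
Each morpheme carries meaning
= 3 morphemes


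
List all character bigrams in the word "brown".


Word: "brown" (length 5)
Number of bigrams = 5 - 2 + 1 = 4
  Position 0: "br"
  Position 1: "ro"
  Position 2: "ow"
  Position 3: "wn"
Bigrams = "br", "ro", "ow", "wn"


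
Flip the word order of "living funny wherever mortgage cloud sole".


Original: "living funny wherever mortgage cloud sole"
Words (1..n): living | funny | wherever | mortgage | cloud | sole
Reversed (n..1): sole | cloud | mortgage | wherever | funny | living
Result = "sole cloud mortgage wherever funny living"


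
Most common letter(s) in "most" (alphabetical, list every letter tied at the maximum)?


Word: "most"
Letter counts:
  'm': 1
  'o': 1
  's': 1
  't': 1
Maximum count = 1
Most frequent = 'm', 'o', 's', 't' (1 time each)
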